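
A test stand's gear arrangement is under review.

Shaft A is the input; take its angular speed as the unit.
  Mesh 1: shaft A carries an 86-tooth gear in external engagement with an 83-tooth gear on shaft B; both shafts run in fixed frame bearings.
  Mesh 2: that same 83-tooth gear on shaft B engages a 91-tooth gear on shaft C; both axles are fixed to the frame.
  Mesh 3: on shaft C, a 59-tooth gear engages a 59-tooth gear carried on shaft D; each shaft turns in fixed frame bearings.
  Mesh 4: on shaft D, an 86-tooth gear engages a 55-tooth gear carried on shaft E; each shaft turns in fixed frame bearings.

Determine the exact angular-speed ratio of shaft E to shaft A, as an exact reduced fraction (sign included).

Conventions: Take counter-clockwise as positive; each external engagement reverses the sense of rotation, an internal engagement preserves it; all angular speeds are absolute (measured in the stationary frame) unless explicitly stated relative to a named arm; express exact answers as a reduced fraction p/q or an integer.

class = fixed-axis compound train [4 meshes; 4 ratios multiply, 4 sense flips]
mesh 1 [86T→83T]: running ratio 86/83, sense −
mesh 2 [83T→91T]: running ratio 86/91, sense +
mesh 3 [59T→59T]: running ratio 86/91, sense −
mesh 4 [86T→55T]: running ratio 7396/5005, sense +
ω_out/ω_in = 7396/5005

7396/5005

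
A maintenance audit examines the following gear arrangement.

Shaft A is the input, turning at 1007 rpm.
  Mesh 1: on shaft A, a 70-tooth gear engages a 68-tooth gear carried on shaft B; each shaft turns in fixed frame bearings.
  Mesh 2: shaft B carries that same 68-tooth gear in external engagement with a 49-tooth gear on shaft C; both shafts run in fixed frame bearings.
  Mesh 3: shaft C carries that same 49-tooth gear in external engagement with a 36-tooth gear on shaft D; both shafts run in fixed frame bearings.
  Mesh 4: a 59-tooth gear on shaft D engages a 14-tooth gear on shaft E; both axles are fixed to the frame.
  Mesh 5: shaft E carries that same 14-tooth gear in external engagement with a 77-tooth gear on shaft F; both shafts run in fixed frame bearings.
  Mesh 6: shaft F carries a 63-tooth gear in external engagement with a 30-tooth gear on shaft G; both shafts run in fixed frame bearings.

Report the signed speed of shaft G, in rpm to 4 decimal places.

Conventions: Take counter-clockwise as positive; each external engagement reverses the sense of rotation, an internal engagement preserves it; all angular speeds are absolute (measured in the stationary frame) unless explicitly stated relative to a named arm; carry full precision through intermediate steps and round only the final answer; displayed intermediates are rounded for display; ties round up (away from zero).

class = fixed-axis compound train [6 meshes; 6 ratios multiply, 6 sense flips]
mesh 1 [70T→68T]: ω = 1007.0000×70/68 = 1036.6176 rpm, sense flips to −
mesh 2 [68T→49T]: ω = 1036.6176×68/49 = 1438.5714 rpm, sense flips to +
mesh 3 [49T→36T]: ω = 1438.5714×49/36 = 1958.0556 rpm, sense flips to −
mesh 4 [59T→14T]: ω = 1958.0556×59/14 = 8251.8056 rpm, sense flips to +
mesh 5 [14T→77T]: ω = 8251.8056×14/77 = 1500.3283 rpm, sense flips to −
mesh 6 [63T→30T]: ω = 1500.3283×63/30 = 3150.6894 rpm, sense flips to +
signed output speed = +3150.6894 rpm

+3150.6894 rpm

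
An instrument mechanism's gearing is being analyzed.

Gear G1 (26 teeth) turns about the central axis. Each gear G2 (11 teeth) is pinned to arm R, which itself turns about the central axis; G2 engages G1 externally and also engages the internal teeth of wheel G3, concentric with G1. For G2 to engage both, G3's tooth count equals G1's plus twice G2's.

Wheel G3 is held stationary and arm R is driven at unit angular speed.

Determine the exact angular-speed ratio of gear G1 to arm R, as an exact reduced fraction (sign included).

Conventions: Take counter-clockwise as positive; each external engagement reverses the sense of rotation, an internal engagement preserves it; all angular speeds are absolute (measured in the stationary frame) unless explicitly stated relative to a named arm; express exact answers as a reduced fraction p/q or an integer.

class = planetary set [G3 = 26+2·11 = 48; Willis about the carrier]
ring teeth: 26 + 2·11 = 48
26(ω_sun−ω_arm) = −48(ω_ring−ω_arm),  ω_ring = 0, ω_arm = 1
ω_sun = 1 − (48/26)(0−1) = 37/13
ω_out/ω_in = 37/13

37/13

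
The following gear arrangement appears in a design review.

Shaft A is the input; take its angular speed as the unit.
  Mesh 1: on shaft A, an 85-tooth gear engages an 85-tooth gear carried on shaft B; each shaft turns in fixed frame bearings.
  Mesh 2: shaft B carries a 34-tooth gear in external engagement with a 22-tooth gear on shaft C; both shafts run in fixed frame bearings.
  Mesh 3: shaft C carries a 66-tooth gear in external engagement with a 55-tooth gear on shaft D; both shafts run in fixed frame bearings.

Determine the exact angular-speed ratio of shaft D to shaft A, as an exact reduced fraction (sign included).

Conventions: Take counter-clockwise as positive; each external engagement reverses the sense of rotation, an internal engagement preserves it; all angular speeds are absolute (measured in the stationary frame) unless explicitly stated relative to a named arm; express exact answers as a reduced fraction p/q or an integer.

class = fixed-axis compound train [3 meshes; 3 ratios multiply, 3 sense flips]
mesh 1 [85T→85T]: running ratio 1, sense −
mesh 2 [34T→22T]: running ratio 17/11, sense +
mesh 3 [66T→55T]: running ratio 102/55, sense −
ω_out/ω_in = -102/55

-102/55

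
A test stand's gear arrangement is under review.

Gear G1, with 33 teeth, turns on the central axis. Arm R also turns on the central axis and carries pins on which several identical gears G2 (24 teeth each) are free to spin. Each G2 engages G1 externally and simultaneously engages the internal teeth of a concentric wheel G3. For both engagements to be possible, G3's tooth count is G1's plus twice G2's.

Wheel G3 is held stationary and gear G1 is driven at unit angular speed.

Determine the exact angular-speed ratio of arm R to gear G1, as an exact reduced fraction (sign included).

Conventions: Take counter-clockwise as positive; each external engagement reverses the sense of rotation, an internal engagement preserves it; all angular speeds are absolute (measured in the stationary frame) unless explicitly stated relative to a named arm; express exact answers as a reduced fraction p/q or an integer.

11/38

planetary set (33T centre, 24T on arm, 81T internal) — Willis relation
ring teeth: 33 + 2·24 = 81
33(ω_sun−ω_arm) = −81(ω_ring−ω_arm),  ω_ring = 0, ω_sun = 1
33(1−ω_arm) = −81(0−ω_arm)  ⇒  114·ω_arm = 33  ⇒  ω_arm = 11/38
ω_out/ω_in = 11/38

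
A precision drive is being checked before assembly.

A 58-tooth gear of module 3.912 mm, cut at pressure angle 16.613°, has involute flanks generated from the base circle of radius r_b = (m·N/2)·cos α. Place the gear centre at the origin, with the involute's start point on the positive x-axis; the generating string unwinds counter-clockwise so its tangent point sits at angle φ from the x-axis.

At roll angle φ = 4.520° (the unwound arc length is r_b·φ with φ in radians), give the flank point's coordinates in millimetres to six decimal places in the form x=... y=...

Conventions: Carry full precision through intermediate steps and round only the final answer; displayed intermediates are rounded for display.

topology: single-mesh involute geometry — m = 3.912, N = 58
pitch radius r_p = m·N/2 = 3.912·58/2 = 113.448000
base radius r_b = r_p·cos α = 113.448000·cos 16.613° = 108.712423
roll angle φ = 4.520° = 0.07888888 rad
x = r_b·(cos φ + φ·sin φ) = 109.050180
y = r_b·(sin φ − φ·cos φ) = 0.017780

x=109.050180 y=0.017780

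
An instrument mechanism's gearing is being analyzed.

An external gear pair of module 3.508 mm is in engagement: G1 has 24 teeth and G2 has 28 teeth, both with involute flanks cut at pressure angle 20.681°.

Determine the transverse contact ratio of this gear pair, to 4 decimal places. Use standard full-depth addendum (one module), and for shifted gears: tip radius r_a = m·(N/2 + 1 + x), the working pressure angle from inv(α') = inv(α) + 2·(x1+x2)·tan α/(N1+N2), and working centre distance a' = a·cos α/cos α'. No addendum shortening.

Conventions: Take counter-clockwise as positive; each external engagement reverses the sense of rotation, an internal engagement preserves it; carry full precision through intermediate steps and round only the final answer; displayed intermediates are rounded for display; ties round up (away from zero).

topology: single-mesh involute geometry — m = 3.508, 24T/28T pair
base radii: r_b1 = 39.383384, r_b2 = 45.947281
tip radii: r_a1 = 45.604000, r_a2 = 52.620000
no profile shift: α' = α, a' = a
action lengths: √(r_a1²−r_b1²) = 22.992909, √(r_a2²−r_b2²) = 25.645891
base pitch p_b = π·m·cos α = 10.310546
CR = (22.992909 + 25.645891 − 91.208000·sin 20.68100°)/10.310546 = 1.593258
contact ratio ≈ 1.5933

1.5933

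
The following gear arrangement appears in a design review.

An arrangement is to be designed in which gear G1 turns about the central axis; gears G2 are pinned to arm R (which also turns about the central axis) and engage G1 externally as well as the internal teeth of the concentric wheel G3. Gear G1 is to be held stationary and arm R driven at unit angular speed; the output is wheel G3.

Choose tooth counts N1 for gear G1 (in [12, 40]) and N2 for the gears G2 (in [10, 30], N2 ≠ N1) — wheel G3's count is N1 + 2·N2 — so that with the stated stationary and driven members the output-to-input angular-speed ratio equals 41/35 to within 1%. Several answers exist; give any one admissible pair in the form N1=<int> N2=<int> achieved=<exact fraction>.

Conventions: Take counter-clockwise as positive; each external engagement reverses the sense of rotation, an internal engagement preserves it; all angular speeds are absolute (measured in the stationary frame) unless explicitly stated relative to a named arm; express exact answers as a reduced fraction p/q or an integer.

topology: planetary set — design target 41/35, arm = carrier (Willis)
Willis with ω_sun = 0: ω_ring/ω_arm = (N1+N3)/N3; set equal to 41/35  ⇒  N3/N1 = 1/(41/35 − 1) = 35/6
N3 = N1 + 2·N2  ⇒  N2/N1 = (N3/N1 − 1)/2 = (35/6 − 1)/2 = 29/12
smallest multiple with N1 ≥ 12 and N2 ≥ 10: k = 1  ⇒  N1 = 1·12 = 12, N2 = 1·29 = 29 (N1 ≤ 40, N2 ≤ 30, N2 ≠ N1 ✓), N3 = 12 + 2·29 = 70
check: (N1+N3)/N3 with N1 = 12, N3 = 70 gives 41/35; |achieved − target| = 0 ≤ 41/3500 ✓

N1=12 N2=29 achieved=41/35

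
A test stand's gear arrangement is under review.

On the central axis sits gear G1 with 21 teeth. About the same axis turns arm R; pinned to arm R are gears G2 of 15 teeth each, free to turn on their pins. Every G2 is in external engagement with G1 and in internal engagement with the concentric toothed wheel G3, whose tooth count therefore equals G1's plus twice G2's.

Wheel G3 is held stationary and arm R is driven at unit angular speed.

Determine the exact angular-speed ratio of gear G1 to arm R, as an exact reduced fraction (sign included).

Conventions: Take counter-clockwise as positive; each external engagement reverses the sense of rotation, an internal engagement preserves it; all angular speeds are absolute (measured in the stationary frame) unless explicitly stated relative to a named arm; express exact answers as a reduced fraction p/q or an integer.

24/7

class = planetary set [G3 = 21+2·15 = 51; Willis about the carrier]
ring teeth: 21 + 2·15 = 51
21(ω_sun−ω_arm) = −51(ω_ring−ω_arm),  ω_ring = 0, ω_arm = 1
ω_sun = 1 − (51/21)(0−1) = 24/7
ω_out/ω_in = 24/7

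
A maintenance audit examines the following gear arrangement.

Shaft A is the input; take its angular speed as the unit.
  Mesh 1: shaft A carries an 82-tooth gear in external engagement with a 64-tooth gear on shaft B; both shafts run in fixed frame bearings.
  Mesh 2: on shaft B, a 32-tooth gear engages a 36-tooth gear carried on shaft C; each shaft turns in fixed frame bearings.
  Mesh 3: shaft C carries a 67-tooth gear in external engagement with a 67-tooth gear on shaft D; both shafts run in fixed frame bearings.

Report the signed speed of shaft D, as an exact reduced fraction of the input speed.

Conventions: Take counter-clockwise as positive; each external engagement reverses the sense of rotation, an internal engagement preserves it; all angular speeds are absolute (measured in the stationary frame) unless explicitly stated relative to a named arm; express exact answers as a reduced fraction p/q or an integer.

-41/36

3-mesh fixed-axis compound train (all bearings frame-fixed)
mesh 1 [82T→64T]: |ω|/ω_in = 1×82/64 = 41/32, sense flips to −
mesh 2 [32T→36T]: |ω|/ω_in = (41/32)×32/36 = 41/36, sense flips to +
mesh 3 [67T→67T]: |ω|/ω_in = (41/36)×67/67 = 41/36, sense flips to −
signed output speed (× input speed) = -41/36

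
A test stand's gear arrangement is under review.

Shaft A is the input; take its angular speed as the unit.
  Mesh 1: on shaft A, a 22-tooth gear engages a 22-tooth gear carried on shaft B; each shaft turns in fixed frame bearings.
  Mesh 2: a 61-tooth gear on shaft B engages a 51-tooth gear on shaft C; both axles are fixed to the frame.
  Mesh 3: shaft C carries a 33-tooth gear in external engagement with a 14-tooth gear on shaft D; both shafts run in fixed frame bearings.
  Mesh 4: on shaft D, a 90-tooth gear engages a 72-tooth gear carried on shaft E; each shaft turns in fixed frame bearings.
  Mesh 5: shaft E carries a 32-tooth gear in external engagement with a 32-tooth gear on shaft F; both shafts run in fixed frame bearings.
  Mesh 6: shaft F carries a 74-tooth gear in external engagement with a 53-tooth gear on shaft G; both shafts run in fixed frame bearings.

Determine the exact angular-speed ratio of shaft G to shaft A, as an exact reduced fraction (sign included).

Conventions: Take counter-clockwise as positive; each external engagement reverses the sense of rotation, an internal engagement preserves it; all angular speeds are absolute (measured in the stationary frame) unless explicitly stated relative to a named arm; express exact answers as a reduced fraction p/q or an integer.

124135/25228

class = fixed-axis compound train [6 meshes; 6 ratios multiply, 6 sense flips]
mesh 1 [22T→22T]: running ratio 1, sense −
mesh 2 [61T→51T]: running ratio 61/51, sense +
mesh 3 [33T→14T]: running ratio 671/238, sense −
mesh 4 [90T→72T]: running ratio 3355/952, sense +
mesh 5 [32T→32T]: running ratio 3355/952, sense −
mesh 6 [74T→53T]: running ratio 124135/25228, sense +
ω_out/ω_in = 124135/25228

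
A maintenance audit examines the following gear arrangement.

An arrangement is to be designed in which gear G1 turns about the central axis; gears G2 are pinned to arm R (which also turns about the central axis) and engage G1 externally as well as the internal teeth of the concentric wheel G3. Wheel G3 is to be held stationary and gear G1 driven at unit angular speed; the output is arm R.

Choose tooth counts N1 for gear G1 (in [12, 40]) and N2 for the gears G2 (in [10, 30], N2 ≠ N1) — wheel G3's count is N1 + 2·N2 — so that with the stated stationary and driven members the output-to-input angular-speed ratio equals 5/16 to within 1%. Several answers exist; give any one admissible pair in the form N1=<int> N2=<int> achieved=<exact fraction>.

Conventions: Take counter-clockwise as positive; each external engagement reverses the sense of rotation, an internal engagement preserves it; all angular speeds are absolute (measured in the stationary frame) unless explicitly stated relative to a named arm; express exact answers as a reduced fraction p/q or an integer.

class = planetary set [ratio 5/16 wanted; Willis about the carrier]
Willis with ω_ring = 0: ω_arm/ω_sun = N1/(N1+N3); set equal to 5/16  ⇒  N3/N1 = 1/(5/16) − 1 = 11/5
N3 = N1 + 2·N2  ⇒  N2/N1 = (N3/N1 − 1)/2 = (11/5 − 1)/2 = 3/5
smallest multiple with N1 ≥ 12 and N2 ≥ 10: k = 4  ⇒  N1 = 4·5 = 20, N2 = 4·3 = 12 (N1 ≤ 40, N2 ≤ 30, N2 ≠ N1 ✓), N3 = 20 + 2·12 = 44
check: N1/(N1+N3) with N1 = 20, N3 = 44 gives 5/16; |achieved − target| = 0 ≤ 1/320 ✓

N1=20 N2=12 achieved=5/16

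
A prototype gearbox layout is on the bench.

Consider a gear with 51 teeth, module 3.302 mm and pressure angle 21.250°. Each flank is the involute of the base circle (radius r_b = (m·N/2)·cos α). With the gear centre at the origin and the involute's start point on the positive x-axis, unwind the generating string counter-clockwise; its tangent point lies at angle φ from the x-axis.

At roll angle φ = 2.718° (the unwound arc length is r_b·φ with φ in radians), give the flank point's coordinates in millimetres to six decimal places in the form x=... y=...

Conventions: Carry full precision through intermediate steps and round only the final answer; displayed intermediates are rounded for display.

x=78.564245 y=0.002792

topology: single-mesh involute geometry — m = 3.302, N = 51
pitch radius r_p = m·N/2 = 3.302·51/2 = 84.201000
base radius r_b = r_p·cos α = 84.201000·cos 21.250° = 78.475995
roll angle φ = 2.718° = 0.04743805 rad
x = r_b·(cos φ + φ·sin φ) = 78.564245
y = r_b·(sin φ − φ·cos φ) = 0.002792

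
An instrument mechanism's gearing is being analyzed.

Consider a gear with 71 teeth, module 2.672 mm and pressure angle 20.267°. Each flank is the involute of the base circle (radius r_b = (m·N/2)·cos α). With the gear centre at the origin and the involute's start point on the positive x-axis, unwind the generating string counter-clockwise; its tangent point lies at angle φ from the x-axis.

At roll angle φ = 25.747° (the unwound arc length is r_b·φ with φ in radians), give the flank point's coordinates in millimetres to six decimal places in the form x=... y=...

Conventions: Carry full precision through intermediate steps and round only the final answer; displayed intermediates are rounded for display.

x=97.519185 y=2.637571

class = single-mesh tooth geometry [base-circle involute, m = 2.672, 71T]
pitch radius r_p = m·N/2 = 2.672·71/2 = 94.856000
base radius r_b = r_p·cos α = 94.856000·cos 20.267° = 88.983332
roll angle φ = 25.747° = 0.44936992 rad
x = r_b·(cos φ + φ·sin φ) = 97.519185
y = r_b·(sin φ − φ·cos φ) = 2.637571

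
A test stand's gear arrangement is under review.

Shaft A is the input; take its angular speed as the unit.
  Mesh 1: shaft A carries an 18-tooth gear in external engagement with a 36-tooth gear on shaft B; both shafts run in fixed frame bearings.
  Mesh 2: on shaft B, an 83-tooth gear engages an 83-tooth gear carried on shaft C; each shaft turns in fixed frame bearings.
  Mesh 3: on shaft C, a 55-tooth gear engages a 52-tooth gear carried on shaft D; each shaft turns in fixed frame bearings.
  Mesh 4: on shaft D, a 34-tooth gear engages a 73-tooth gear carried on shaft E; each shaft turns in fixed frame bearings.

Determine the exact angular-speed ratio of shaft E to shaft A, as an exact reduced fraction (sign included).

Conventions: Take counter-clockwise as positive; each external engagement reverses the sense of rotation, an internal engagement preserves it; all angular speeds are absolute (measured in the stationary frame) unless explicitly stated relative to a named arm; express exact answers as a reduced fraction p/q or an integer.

class = fixed-axis compound train [4 meshes; 4 ratios multiply, 4 sense flips]
mesh 1 [18T→36T]: running ratio 1/2, sense −
mesh 2 [83T→83T]: running ratio 1/2, sense +
mesh 3 [55T→52T]: running ratio 55/104, sense −
mesh 4 [34T→73T]: running ratio 935/3796, sense +
ω_out/ω_in = 935/3796

935/3796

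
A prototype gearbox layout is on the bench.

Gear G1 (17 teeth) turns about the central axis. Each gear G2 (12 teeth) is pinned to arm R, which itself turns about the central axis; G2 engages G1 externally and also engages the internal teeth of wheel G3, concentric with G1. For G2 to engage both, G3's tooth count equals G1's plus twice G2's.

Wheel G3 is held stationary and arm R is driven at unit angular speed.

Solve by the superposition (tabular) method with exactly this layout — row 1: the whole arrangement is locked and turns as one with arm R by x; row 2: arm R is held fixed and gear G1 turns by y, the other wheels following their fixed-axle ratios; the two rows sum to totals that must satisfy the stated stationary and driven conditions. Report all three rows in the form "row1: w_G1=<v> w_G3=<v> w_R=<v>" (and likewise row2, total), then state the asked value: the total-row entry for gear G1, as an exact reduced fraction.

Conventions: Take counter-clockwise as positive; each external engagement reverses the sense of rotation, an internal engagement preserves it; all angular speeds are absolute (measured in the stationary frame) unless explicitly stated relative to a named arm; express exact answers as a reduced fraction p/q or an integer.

topology: planetary set — G1 17T / G2 12T / G3 41T, arm = carrier (Willis)
superposition row 1 [locked train]: every member turns x
row 2 (arm held, sun turns y): ω_ring = −(17/41)·y, ω_arm = 0
boundary: total ω_ring = x − (17/41)·y = 0 and total ω_arm = x = 1  ⇒  y = 41/17, x = 1
row 2 ring = −(17/41)·41/17 = -1
totals (row 1 + row 2): sun 1 + 41/17 = 58/17, ring 1 + (-1) = 0, arm 1 + 0 = 1
asked cell (total, sun) = 58/17

row1: w_G1=1 w_G3=1 w_R=1
row2: w_G1=41/17 w_G3=-1 w_R=0
total: w_G1=58/17 w_G3=0 w_R=1
asked value: 58/17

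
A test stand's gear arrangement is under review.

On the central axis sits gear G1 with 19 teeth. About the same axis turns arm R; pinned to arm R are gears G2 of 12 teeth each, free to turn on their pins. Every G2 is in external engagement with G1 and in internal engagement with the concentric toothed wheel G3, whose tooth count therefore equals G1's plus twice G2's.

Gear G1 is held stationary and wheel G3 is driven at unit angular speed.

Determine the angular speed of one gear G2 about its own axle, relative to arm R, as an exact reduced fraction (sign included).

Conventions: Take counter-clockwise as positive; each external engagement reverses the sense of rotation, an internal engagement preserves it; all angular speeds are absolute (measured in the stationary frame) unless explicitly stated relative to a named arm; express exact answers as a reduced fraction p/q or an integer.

planetary set (19T centre, 12T on arm, 43T internal) — Willis relation
ring teeth: 19 + 2·12 = 43
19(ω_sun−ω_arm) = −43(ω_ring−ω_arm),  ω_sun = 0, ω_ring = 1
19(0−ω_arm) = −43(1−ω_arm)  ⇒  62·ω_arm = 43  ⇒  ω_arm = 43/62
sun–planet mesh: 19·(0−43/62) = −12·(ω_p−ω_arm)  ⇒  ω_p−ω_arm = 817/744
exact speed ratio = 817/744

817/744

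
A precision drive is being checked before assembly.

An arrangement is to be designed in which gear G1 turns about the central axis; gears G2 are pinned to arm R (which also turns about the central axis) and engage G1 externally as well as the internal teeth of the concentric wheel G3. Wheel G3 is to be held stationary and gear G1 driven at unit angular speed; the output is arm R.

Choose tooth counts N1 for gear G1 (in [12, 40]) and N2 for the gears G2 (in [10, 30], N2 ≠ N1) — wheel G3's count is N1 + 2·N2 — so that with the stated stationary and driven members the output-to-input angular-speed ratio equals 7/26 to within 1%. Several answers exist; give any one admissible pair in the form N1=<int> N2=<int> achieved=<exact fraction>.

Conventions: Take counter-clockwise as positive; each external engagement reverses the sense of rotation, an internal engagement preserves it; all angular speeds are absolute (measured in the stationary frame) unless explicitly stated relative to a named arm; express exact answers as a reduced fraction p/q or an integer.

topology: planetary set — design target 7/26, arm = carrier (Willis)
Willis with ω_ring = 0: ω_arm/ω_sun = N1/(N1+N3); set equal to 7/26  ⇒  N3/N1 = 1/(7/26) − 1 = 19/7
N3 = N1 + 2·N2  ⇒  N2/N1 = (N3/N1 − 1)/2 = (19/7 − 1)/2 = 6/7
smallest multiple with N1 ≥ 12 and N2 ≥ 10: k = 2  ⇒  N1 = 2·7 = 14, N2 = 2·6 = 12 (N1 ≤ 40, N2 ≤ 30, N2 ≠ N1 ✓), N3 = 14 + 2·12 = 38
check: N1/(N1+N3) with N1 = 14, N3 = 38 gives 7/26; |achieved − target| = 0 ≤ 7/2600 ✓

N1=14 N2=12 achieved=7/26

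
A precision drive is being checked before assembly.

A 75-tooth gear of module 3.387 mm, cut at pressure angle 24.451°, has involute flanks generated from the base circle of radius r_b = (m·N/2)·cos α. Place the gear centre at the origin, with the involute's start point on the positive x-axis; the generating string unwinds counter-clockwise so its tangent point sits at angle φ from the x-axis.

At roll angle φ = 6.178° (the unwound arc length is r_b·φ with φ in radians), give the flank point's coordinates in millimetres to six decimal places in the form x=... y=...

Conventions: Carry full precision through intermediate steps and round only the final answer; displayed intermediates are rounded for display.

topology: single-mesh involute geometry — m = 3.387, N = 75
pitch radius r_p = m·N/2 = 3.387·75/2 = 127.012500
base radius r_b = r_p·cos α = 127.012500·cos 24.451° = 115.621459
roll angle φ = 6.178° = 0.10782644 rad
x = r_b·(cos φ + φ·sin φ) = 116.291645
y = r_b·(sin φ − φ·cos φ) = 0.048260

x=116.291645 y=0.048260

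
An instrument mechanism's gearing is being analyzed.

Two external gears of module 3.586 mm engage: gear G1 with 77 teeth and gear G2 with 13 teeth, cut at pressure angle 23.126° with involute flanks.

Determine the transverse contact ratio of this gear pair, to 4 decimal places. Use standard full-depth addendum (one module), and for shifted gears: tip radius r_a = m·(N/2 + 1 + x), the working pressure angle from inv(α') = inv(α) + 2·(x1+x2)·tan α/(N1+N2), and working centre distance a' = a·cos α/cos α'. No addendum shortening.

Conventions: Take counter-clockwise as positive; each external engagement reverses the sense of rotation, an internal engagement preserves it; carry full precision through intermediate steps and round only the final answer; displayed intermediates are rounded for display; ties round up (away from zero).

1.5115

recognized (one external pair, fixed centres): single-mesh tooth geometry, m = 3.586, N1 = 77, N2 = 13
base radii: r_b1 = 126.966883, r_b2 = 21.435967
tip radii: r_a1 = 141.647000, r_a2 = 26.895000
no profile shift: α' = α, a' = a
action lengths: √(r_a1²−r_b1²) = 62.795568, √(r_a2²−r_b2²) = 16.243163
base pitch p_b = π·m·cos α = 10.360473
CR = (62.795568 + 16.243163 − 161.370000·sin 23.12600°)/10.360473 = 1.511508
contact ratio ≈ 1.5115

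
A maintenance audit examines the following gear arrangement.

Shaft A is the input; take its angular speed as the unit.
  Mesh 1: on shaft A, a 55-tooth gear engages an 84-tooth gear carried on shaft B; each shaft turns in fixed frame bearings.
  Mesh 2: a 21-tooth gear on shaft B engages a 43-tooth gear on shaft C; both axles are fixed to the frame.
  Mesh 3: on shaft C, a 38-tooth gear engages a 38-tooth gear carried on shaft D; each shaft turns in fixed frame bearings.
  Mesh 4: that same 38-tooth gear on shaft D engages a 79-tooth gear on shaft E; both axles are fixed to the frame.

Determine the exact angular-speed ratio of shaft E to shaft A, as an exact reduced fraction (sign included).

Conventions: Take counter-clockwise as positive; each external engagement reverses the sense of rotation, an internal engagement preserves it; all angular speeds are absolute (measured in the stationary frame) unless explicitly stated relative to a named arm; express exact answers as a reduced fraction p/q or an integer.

1045/6794

class = fixed-axis compound train [4 meshes; 4 ratios multiply, 4 sense flips]
mesh 1 [55T→84T]: running ratio 55/84, sense −
mesh 2 [21T→43T]: running ratio 55/172, sense +
mesh 3 [38T→38T]: running ratio 55/172, sense −
mesh 4 [38T→79T]: running ratio 1045/6794, sense +
ω_out/ω_in = 1045/6794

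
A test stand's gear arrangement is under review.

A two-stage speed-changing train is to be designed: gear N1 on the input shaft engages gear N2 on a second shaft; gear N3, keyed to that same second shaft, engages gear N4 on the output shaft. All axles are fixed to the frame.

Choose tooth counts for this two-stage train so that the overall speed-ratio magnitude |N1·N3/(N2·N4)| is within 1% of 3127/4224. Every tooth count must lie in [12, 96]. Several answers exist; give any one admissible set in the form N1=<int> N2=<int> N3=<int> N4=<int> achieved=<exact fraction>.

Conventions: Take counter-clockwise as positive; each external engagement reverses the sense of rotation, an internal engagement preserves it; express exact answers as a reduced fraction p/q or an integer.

N1=53 N2=44 N3=59 N4=96 achieved=3127/4224

class = fixed-axis compound train [2-stage, 3127/4224 wanted]
target = 3127/4224 in lowest terms: an exact hit needs N1·N3 = k·3127 and N2·N4 = k·4224 for one integer k, every count in [12, 96]; additionally prefer no 1:1 stage (N1 ≠ N2, N3 ≠ N4)
k = 1: N1·N3 = 3127 = 53·59, N2·N4 = 4224 = 44·96
achieved = 53·59/(44·96) = 3127/4224; |achieved − target| = 0 ≤ 3127/422400 ✓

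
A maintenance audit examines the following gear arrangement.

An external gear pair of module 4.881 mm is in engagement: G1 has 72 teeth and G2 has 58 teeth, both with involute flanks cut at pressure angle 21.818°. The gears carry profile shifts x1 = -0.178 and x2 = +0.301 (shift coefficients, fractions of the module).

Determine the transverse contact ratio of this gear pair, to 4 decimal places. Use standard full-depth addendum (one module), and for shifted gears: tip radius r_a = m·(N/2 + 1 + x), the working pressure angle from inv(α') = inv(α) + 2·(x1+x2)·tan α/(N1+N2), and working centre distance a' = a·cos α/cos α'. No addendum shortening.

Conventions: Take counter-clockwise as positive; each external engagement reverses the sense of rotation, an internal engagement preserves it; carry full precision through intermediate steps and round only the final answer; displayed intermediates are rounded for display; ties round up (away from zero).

1.6713

class = single-mesh tooth geometry [involute pair 72T × 58T, m = 4.881]
base radii: r_b1 = 163.129307, r_b2 = 131.409719
tip radii: r_a1 = 179.728182, r_a2 = 147.899181
inv(α') = inv(21.818°) + 2·(-0.178+0.301)·tan α/(72+58) = 0.02029755  ⇒  α' = 22.08519°
a' = a·cos α / cos α' = 317.2650·cos 21.818°/cos 22.08519° = 317.861880
action lengths: √(r_a1²−r_b1²) = 75.439039, √(r_a2²−r_b2²) = 67.864964
base pitch p_b = π·m·cos α = 14.235718
CR = (75.439039 + 67.864964 − 317.861880·sin 22.08519°)/14.235718 = 1.671343
contact ratio ≈ 1.6713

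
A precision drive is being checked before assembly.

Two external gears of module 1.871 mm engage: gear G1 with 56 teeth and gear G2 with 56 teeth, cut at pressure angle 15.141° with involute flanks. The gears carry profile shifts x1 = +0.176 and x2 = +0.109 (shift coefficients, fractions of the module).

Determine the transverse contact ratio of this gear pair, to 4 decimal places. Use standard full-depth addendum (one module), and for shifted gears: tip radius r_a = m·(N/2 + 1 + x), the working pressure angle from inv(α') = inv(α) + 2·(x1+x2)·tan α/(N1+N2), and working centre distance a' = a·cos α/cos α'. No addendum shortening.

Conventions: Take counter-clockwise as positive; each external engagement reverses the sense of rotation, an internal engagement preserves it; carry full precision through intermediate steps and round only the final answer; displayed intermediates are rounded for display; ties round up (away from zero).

single-mesh involute tooth geometry (56T engaging 56T at module 1.871)
base radii: r_b1 = 50.569401, r_b2 = 50.569401
tip radii: r_a1 = 54.588296, r_a2 = 54.462939
inv(α') = inv(15.141°) + 2·(+0.176+0.109)·tan α/(56+56) = 0.00770534  ⇒  α' = 16.14675°
a' = a·cos α / cos α' = 104.7760·cos 15.141°/cos 16.14675° = 105.292313
action lengths: √(r_a1²−r_b1²) = 20.557668, √(r_a2²−r_b2²) = 20.222447
base pitch p_b = π·m·cos α = 5.673874
CR = (20.557668 + 20.222447 − 105.292313·sin 16.14675°)/5.673874 = 2.026567
contact ratio ≈ 2.0266

2.0266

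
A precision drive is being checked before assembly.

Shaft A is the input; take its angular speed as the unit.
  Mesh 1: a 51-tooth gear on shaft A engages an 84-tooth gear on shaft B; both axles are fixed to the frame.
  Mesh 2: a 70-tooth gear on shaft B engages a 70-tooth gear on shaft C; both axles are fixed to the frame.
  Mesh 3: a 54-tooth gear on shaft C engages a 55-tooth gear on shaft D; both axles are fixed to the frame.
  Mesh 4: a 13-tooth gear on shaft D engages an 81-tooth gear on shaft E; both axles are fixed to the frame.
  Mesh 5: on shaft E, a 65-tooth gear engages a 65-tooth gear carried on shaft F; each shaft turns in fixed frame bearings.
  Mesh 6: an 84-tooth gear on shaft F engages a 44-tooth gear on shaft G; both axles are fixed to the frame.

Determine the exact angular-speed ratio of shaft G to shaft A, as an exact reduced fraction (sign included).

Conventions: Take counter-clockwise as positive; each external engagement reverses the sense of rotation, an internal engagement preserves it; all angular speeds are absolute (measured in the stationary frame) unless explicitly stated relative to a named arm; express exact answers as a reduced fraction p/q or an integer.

221/1210

class = fixed-axis compound train [6 meshes; 6 ratios multiply, 6 sense flips]
mesh 1 [51T→84T]: running ratio 17/28, sense −
mesh 2 [70T→70T]: running ratio 17/28, sense +
mesh 3 [54T→55T]: running ratio 459/770, sense −
mesh 4 [13T→81T]: running ratio 221/2310, sense +
mesh 5 [65T→65T]: running ratio 221/2310, sense −
mesh 6 [84T→44T]: running ratio 221/1210, sense +
ω_out/ω_in = 221/1210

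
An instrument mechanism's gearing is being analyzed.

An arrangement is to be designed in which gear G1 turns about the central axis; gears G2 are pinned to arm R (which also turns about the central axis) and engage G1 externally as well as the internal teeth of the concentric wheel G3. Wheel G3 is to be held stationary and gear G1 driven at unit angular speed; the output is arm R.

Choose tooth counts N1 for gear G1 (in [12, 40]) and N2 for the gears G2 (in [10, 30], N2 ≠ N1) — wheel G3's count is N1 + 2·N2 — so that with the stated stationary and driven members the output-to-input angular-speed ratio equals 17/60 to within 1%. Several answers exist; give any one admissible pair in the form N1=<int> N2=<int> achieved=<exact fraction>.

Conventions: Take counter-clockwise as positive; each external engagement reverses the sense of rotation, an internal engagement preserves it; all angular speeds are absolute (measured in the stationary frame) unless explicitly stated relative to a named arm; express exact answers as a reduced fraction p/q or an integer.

N1=17 N2=13 achieved=17/60

design class (target 17/60): planetary set
Willis with ω_ring = 0: ω_arm/ω_sun = N1/(N1+N3); set equal to 17/60  ⇒  N3/N1 = 1/(17/60) − 1 = 43/17
N3 = N1 + 2·N2  ⇒  N2/N1 = (N3/N1 − 1)/2 = (43/17 − 1)/2 = 13/17
smallest multiple with N1 ≥ 12 and N2 ≥ 10: k = 1  ⇒  N1 = 1·17 = 17, N2 = 1·13 = 13 (N1 ≤ 40, N2 ≤ 30, N2 ≠ N1 ✓), N3 = 17 + 2·13 = 43
check: N1/(N1+N3) with N1 = 17, N3 = 43 gives 17/60; |achieved − target| = 0 ≤ 17/6000 ✓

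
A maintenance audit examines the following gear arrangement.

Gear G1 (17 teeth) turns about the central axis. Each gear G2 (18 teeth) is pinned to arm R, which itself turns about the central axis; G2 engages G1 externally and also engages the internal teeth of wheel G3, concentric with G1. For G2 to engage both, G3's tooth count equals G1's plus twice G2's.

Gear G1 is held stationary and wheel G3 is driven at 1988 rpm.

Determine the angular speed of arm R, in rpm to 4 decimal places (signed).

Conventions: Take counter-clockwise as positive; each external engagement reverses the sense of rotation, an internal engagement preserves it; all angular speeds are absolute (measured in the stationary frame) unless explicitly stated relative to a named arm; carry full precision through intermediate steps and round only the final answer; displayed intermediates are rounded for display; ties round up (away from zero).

planetary set (17T centre, 18T on arm, 53T internal) — Willis relation
normalise by the input: solve with ω_ring = 1, then scale by 1988 rpm
ring teeth: 17 + 2·18 = 53
17(ω_sun−ω_arm) = −53(ω_ring−ω_arm),  ω_sun = 0, ω_ring = 1
17(0−ω_arm) = −53(1−ω_arm)  ⇒  70·ω_arm = 53  ⇒  ω_arm = 53/70
scale: ω_arm = 53/70 × 1988 rpm = +1505.2000 rpm

+1505.2000 rpm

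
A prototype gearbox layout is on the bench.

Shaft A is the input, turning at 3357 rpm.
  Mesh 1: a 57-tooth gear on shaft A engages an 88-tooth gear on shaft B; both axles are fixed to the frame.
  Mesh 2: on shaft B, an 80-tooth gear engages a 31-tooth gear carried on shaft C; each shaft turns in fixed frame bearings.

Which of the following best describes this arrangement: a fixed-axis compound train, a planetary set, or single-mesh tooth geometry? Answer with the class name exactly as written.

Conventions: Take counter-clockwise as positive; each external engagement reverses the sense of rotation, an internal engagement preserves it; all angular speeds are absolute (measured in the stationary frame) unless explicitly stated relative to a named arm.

fixed-axis compound train

class = fixed-axis compound train [2 meshes; 2 ratios multiply, 2 sense flips]
classification: fixed-axis compound train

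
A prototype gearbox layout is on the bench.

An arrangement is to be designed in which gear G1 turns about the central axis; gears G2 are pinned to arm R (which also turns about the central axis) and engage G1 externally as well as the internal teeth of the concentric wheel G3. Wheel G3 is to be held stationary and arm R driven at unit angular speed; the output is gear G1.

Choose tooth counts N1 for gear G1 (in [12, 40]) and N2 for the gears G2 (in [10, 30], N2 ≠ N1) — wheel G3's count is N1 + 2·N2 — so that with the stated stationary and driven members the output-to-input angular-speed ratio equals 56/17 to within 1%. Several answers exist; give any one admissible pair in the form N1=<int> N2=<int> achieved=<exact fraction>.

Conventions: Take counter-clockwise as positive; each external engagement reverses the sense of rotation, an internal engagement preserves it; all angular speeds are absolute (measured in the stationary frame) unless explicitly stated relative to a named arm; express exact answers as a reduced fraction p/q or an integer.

N1=17 N2=11 achieved=56/17

topology: planetary set — design target 56/17, arm = carrier (Willis)
Willis with ω_ring = 0: ω_sun/ω_arm = (N1+N3)/N1; set equal to 56/17  ⇒  N3/N1 = 56/17 − 1 = 39/17
N3 = N1 + 2·N2  ⇒  N2/N1 = (N3/N1 − 1)/2 = (39/17 − 1)/2 = 11/17
smallest multiple with N1 ≥ 12 and N2 ≥ 10: k = 1  ⇒  N1 = 1·17 = 17, N2 = 1·11 = 11 (N1 ≤ 40, N2 ≤ 30, N2 ≠ N1 ✓), N3 = 17 + 2·11 = 39
check: (N1+N3)/N1 with N1 = 17, N3 = 39 gives 56/17; |achieved − target| = 0 ≤ 14/425 ✓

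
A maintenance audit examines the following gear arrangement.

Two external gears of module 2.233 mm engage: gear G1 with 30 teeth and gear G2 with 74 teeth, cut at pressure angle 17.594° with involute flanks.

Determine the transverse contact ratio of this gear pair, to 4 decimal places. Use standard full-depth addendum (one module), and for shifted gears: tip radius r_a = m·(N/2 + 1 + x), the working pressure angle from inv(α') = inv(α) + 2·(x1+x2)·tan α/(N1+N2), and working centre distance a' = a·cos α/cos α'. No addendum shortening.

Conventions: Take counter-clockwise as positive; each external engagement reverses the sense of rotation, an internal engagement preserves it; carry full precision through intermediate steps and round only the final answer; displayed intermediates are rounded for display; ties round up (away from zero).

1.8725

recognized (one external pair, fixed centres): single-mesh tooth geometry, m = 2.233, N1 = 30, N2 = 74
base radii: r_b1 = 31.928182, r_b2 = 78.756182
tip radii: r_a1 = 35.728000, r_a2 = 84.854000
no profile shift: α' = α, a' = a
action lengths: √(r_a1²−r_b1²) = 16.033752, √(r_a2²−r_b2²) = 31.585838
base pitch p_b = π·m·cos α = 6.687023
CR = (16.033752 + 31.585838 − 116.116000·sin 17.59400°)/6.687023 = 1.872462
contact ratio ≈ 1.8725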